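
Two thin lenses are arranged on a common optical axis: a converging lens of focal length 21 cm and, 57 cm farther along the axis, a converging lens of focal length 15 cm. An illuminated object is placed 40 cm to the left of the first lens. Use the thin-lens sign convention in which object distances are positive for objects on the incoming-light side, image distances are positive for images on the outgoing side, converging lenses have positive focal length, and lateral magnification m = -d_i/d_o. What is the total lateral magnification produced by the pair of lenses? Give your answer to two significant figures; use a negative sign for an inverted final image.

First lens: d_i1 = 1/(1/21 - 1/40) = 44.211 cm.
m_1 = -(44.211)/40 = -1.1053.
That image sits 12.789 cm in front of the second lens, so d_o2 = 12.789 cm.
Second lens: d_i2 = 1/(1/15 - 1/(12.789)) = -86.786 cm.
m_2 = -(-86.786)/(12.789) = 6.7857.
The system's lateral magnification is m_1 m_2 = (-1.1053)(6.7857) = -7.5000.

-7.5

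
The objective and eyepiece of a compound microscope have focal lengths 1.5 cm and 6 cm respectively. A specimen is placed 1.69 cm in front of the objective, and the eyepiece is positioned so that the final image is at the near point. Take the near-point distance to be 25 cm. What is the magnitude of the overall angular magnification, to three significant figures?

40.8

Objective: 1/d_i = 1/f_obj - 1/d_o = 1/1.5 - 1/1.69 = 0.07495 cm^-1, so d_i = 13.342 cm.
m_obj = -d_i/d_o = -13.342/1.69 = -7.895.
Eyepiece angular magnification (image at near point): M_eye = 1 + D/f_e = 1 + 25/6 = 5.167.
Overall M = m_obj x M_eye = (-7.895)(5.167) = -40.79.
|M| = 40.79.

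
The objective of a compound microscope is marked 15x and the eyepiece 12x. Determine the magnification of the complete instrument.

The overall magnification of a compound microscope is the product of the objective and eyepiece magnifications:
M = M_obj x M_eye = 15 x 12 = 180.

180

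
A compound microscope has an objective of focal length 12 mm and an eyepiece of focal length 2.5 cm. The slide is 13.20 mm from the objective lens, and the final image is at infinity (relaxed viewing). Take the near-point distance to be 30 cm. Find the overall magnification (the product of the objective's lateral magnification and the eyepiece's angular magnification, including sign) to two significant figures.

Convert to cm: f_obj = 12 mm = 1.2 cm; d_o = 13.20 mm = 1.32 cm.
Objective: 1/d_i = 1/f_obj - 1/d_o = 1/1.2 - 1/1.32 = 0.07576 cm^-1, so d_i = 13.200 cm.
m_obj = -d_i/d_o = -13.200/1.32 = -10.000.
Eyepiece angular magnification (image at infinity): M_eye = D/f_e = 30/2.5 = 12.000.
Overall M = m_obj x M_eye = (-10.000)(12.000) = -120.00.

-120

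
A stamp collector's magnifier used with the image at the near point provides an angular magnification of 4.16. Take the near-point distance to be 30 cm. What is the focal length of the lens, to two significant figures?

9.5 cm

For the image at the near point, M = 1 + D/f.
f = D/(M - 1) = 30/(4.16 - 1) = 9.494 cm.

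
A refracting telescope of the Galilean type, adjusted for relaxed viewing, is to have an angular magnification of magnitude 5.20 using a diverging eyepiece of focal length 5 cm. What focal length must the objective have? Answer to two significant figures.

|M| = f_obj/|f_eye|, so f_obj = |M| x |f_eye| = 5.2 x 5 = 26.000 cm.

26 cm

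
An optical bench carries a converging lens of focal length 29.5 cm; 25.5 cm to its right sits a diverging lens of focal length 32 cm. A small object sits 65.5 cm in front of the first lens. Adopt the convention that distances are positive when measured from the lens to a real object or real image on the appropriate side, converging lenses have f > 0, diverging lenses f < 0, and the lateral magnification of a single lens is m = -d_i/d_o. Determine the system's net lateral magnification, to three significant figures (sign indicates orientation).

Applying the thin-lens equation to the first lens, 1/29.5 = 1/65.5 + 1/d_i1, which gives d_i1 = 53.674 cm.
Its lateral magnification is m_1 = -d_i1/d_o1 = -(53.674)/65.5 = -0.8194.
Since 53.674 cm > 25.5 cm, the first image lies past the second lens and serves as a virtual object: d_o2 = L - d_i1 = -28.174 cm.
Applying the thin-lens equation again with f_2 = -32 cm and d_o2 = -28.174 cm gives d_i2 = 235.615 cm.
m_2 = -(235.615)/(-28.174) = 8.3630.
The system's lateral magnification is m_1 m_2 = (-0.8194)(8.3630) = -6.8530.

-6.85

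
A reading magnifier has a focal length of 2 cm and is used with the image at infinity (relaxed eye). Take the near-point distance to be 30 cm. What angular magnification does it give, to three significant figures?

M = D/f = 30/2 = 15.000.

15.0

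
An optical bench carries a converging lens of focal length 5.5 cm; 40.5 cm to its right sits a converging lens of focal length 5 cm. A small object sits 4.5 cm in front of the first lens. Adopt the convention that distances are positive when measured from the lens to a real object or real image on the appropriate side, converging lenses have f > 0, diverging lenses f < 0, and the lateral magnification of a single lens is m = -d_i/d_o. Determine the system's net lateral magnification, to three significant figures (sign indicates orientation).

First lens: d_i1 = 1/(1/5.5 - 1/4.5) = -24.750 cm.
m_1 = -(-24.750)/4.5 = 5.5000.
The intermediate image is virtual, 24.750 cm to the left of lens 1, so d_o2 = L - d_i1 = 40.5 - (-24.750) = 65.250 cm.
Second lens: d_i2 = 1/(1/5 - 1/(65.250)) = 5.415 cm.
m_2 = -(5.415)/(65.250) = -0.0830.
Total m = m_1 x m_2 = (5.5000)(-0.0830) = -0.4564.

-0.456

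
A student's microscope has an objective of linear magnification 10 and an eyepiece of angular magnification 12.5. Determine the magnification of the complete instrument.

125

The overall magnification of a compound microscope is the product of the objective and eyepiece magnifications:
M = M_obj x M_eye = 10 x 12.5 = 125.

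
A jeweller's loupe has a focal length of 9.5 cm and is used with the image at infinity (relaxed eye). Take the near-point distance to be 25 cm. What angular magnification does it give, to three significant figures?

M = D/f = 25/9.5 = 2.632.

2.63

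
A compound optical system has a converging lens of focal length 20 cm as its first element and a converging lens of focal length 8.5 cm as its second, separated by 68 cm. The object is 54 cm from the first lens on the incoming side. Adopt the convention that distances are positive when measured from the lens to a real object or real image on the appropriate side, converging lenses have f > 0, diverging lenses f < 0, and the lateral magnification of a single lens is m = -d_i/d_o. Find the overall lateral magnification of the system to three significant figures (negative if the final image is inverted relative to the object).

0.180

Lens 1: 1/d_i1 = 1/f_1 - 1/d_o1 = 1/20 - 1/54 = 0.03148 cm^-1, so d_i1 = 31.765 cm.
m_1 = -(31.765)/54 = -0.5882.
Object distance for lens 2: d_o2 = 68 - 31.765 = 36.235 cm.
Lens 2: 1/d_i2 = 1/f_2 - 1/d_o2 = 1/8.5 - 1/(36.235) = 0.09005 cm^-1, so d_i2 = 11.105 cm.
m_2 = -(11.105)/(36.235) = -0.3065.
Overall magnification: m = m_1 m_2 = 0.1803.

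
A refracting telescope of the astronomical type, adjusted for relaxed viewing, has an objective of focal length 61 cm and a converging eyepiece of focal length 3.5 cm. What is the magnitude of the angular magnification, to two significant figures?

|M| = f_obj/|f_eye| = 61/3.5 = 17.429.

17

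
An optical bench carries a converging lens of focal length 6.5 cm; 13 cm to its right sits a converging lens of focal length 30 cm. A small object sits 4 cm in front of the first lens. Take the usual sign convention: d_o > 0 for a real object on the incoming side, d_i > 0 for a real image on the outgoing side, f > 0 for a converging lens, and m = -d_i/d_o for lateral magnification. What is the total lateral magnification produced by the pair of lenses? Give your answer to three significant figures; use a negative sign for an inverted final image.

First lens: d_i1 = 1/(1/6.5 - 1/4) = -10.400 cm.
m_1 = -(-10.400)/4 = 2.6000.
With d_i1 < 0 the first image is virtual and lies on the object side; the object distance for lens 2 is d_o2 = 13 - (-10.400) = 23.400 cm.
Second lens: d_i2 = 1/(1/30 - 1/(23.400)) = -106.364 cm.
m_2 = -(-106.364)/(23.400) = 4.5455.
Total m = m_1 x m_2 = (2.6000)(4.5455) = 11.8182.

11.8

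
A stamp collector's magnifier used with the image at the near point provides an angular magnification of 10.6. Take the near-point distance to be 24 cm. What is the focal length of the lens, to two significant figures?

2.5 cm

For the image at the near point, M = 1 + D/f.
f = D/(M - 1) = 24/(10.6 - 1) = 2.500 cm.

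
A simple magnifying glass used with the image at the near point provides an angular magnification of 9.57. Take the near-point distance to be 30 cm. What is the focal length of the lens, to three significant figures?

3.50 cm

For the image at the near point, M = 1 + D/f.
f = D/(M - 1) = 30/(9.57 - 1) = 3.501 cm.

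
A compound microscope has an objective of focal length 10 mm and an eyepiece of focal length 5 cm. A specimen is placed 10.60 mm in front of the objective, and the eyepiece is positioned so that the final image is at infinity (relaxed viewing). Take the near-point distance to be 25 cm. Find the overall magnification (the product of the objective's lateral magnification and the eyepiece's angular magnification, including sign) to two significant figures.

Convert to cm: f_obj = 10 mm = 1 cm; d_o = 10.60 mm = 1.06 cm.
Objective: 1/d_i = 1/f_obj - 1/d_o = 1/1 - 1/1.06 = 0.05660 cm^-1, so d_i = 17.667 cm.
m_obj = -d_i/d_o = -17.667/1.06 = -16.667.
Eyepiece angular magnification (image at infinity): M_eye = D/f_e = 25/5 = 5.000.
Overall M = m_obj x M_eye = (-16.667)(5.000) = -83.33.

-83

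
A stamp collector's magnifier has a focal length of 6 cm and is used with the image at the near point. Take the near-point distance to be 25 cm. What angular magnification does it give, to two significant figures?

5.2

M = 1 + D/f = 1 + 25/6 = 5.167.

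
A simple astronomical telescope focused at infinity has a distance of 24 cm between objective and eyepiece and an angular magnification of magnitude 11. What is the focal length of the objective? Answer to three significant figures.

In normal adjustment the tube length equals f_obj + f_eye and |M| = f_obj/f_eye.
So f_obj = 11 f_eye and 11 f_eye + f_eye = 24 cm, giving f_eye = 24/12 = 2.000 cm and f_obj = 22.000 cm.

22.0 cm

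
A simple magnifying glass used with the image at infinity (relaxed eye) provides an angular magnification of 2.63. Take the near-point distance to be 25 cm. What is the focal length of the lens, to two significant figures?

For the image at infinity, M = D/f.
f = D/M = 25/2.63 = 9.506 cm.

9.5 cm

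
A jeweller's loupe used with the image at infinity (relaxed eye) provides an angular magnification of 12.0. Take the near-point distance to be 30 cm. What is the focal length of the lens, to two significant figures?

2.5 cm

For the image at infinity, M = D/f.
f = D/M = 30/12.0 = 2.500 cm.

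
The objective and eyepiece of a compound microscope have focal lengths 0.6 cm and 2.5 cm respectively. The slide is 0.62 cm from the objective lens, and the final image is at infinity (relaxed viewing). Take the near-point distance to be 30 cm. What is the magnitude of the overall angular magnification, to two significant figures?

Objective: 1/d_i = 1/f_obj - 1/d_o = 1/0.6 - 1/0.62 = 0.05376 cm^-1, so d_i = 18.600 cm.
m_obj = -d_i/d_o = -18.600/0.62 = -30.000.
Eyepiece angular magnification (image at infinity): M_eye = D/f_e = 30/2.5 = 12.000.
Overall M = m_obj x M_eye = (-30.000)(12.000) = -360.00.
|M| = 360.00.

360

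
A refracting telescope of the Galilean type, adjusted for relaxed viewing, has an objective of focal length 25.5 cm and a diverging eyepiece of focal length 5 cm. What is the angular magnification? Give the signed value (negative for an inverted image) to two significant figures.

5.1

M = -f_obj/f_eye = -25.5/(-5) = 5.100.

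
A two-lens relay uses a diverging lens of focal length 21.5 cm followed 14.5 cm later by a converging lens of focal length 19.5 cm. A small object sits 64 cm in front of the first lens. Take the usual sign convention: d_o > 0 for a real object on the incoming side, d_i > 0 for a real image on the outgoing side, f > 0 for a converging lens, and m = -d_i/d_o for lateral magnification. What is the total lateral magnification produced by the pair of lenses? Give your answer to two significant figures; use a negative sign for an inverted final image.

-0.44

Applying the thin-lens equation to the first lens, 1/(-21.5) = 1/64 + 1/d_i1, which gives d_i1 = -16.094 cm.
Its lateral magnification is m_1 = -d_i1/d_o1 = -(-16.094)/64 = 0.2515.
With d_i1 < 0 the first image is virtual and lies on the object side; the object distance for lens 2 is d_o2 = 14.5 - (-16.094) = 30.594 cm.
Applying the thin-lens equation again with f_2 = 19.5 cm and d_o2 = 30.594 cm gives d_i2 = 53.777 cm.
m_2 = -(53.777)/(30.594) = -1.7578.
Total m = m_1 x m_2 = (0.2515)(-1.7578) = -0.4420.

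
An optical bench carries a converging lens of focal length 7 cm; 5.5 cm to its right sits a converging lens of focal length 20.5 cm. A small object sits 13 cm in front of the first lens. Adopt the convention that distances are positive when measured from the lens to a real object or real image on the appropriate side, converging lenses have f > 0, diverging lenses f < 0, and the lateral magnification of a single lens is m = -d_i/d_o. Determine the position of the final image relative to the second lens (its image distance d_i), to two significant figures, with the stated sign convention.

6.6 cm

Lens 1: 1/d_i1 = 1/f_1 - 1/d_o1 = 1/7 - 1/13 = 0.06593 cm^-1, so d_i1 = 15.167 cm.
Since 15.167 cm > 5.5 cm, the first image lies past the second lens and serves as a virtual object: d_o2 = L - d_i1 = -9.667 cm.
Lens 2: 1/d_i2 = 1/f_2 - 1/d_o2 = 1/20.5 - 1/(-9.667) = 0.15223 cm^-1, so d_i2 = 6.569 cm.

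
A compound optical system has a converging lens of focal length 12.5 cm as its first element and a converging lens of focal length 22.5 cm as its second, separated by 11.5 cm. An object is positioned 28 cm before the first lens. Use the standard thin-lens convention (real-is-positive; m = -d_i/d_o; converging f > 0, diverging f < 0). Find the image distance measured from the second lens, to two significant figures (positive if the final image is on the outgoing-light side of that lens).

First lens: d_i1 = 1/(1/12.5 - 1/28) = 22.581 cm.
Since 22.581 cm > 11.5 cm, the first image lies past the second lens and serves as a virtual object: d_o2 = L - d_i1 = -11.081 cm.
Second lens: d_i2 = 1/(1/22.5 - 1/(-11.081)) = 7.424 cm.

7.4 cm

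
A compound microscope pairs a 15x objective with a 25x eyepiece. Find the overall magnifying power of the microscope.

The overall magnification of a compound microscope is the product of the objective and eyepiece magnifications:
M = M_obj x M_eye = 15 x 25 = 375.

375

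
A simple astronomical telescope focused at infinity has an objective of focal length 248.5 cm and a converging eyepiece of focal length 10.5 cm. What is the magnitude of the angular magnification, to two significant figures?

|M| = f_obj/|f_eye| = 248.5/10.5 = 23.667.

24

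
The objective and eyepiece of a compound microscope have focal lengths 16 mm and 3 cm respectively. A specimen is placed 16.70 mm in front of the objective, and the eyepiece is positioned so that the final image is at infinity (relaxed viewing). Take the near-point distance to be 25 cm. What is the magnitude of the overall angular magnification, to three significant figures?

Convert to cm: f_obj = 16 mm = 1.6 cm; d_o = 16.70 mm = 1.67 cm.
Objective: 1/d_i = 1/f_obj - 1/d_o = 1/1.6 - 1/1.67 = 0.02620 cm^-1, so d_i = 38.171 cm.
m_obj = -d_i/d_o = -38.171/1.67 = -22.857.
Eyepiece angular magnification (image at infinity): M_eye = D/f_e = 25/3 = 8.333.
Overall M = m_obj x M_eye = (-22.857)(8.333) = -190.48.
|M| = 190.48.

190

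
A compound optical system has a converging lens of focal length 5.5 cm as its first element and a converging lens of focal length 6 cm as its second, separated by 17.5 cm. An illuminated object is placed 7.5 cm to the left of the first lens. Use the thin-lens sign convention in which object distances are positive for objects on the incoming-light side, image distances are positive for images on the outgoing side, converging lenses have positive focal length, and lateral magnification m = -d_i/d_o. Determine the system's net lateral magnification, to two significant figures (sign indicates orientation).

Applying the thin-lens equation to the first lens, 1/5.5 = 1/7.5 + 1/d_i1, which gives d_i1 = 20.625 cm.
Its lateral magnification is m_1 = -d_i1/d_o1 = -(20.625)/7.5 = -2.7500.
Since 20.625 cm > 17.5 cm, the first image lies past the second lens and serves as a virtual object: d_o2 = L - d_i1 = -3.125 cm.
Applying the thin-lens equation again with f_2 = 6 cm and d_o2 = -3.125 cm gives d_i2 = 2.055 cm.
m_2 = -(2.055)/(-3.125) = 0.6575.
Overall magnification: m = m_1 m_2 = -1.8082.

-1.8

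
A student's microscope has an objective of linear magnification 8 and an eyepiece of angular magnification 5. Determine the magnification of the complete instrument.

40

The overall magnification of a compound microscope is the product of the objective and eyepiece magnifications:
M = M_obj x M_eye = 8 x 5 = 40.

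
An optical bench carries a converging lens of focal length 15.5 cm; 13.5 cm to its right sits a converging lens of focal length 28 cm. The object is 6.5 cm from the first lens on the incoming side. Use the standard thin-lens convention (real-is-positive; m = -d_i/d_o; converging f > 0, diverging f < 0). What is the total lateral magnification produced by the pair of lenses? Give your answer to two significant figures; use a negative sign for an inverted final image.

Lens 1: 1/d_i1 = 1/f_1 - 1/d_o1 = 1/15.5 - 1/6.5 = -0.08933 cm^-1, so d_i1 = -11.194 cm.
m_1 = -(-11.194)/6.5 = 1.7222.
The intermediate image is virtual, 11.194 cm to the left of lens 1, so d_o2 = L - d_i1 = 13.5 - (-11.194) = 24.694 cm.
Lens 2: 1/d_i2 = 1/f_2 - 1/d_o2 = 1/28 - 1/(24.694) = -0.00478 cm^-1, so d_i2 = -209.176 cm.
m_2 = -(-209.176)/(24.694) = 8.4706.
The system's lateral magnification is m_1 m_2 = (1.7222)(8.4706) = 14.5882.

15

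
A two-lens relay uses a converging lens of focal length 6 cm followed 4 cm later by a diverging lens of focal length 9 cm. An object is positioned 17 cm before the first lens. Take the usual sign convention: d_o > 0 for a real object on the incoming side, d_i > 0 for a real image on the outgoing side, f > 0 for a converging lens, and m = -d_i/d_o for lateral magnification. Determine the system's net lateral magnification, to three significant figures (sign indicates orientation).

Lens 1: 1/d_i1 = 1/f_1 - 1/d_o1 = 1/6 - 1/17 = 0.10784 cm^-1, so d_i1 = 9.273 cm.
m_1 = -(9.273)/17 = -0.5455.
Since 9.273 cm > 4 cm, the first image lies past the second lens and serves as a virtual object: d_o2 = L - d_i1 = -5.273 cm.
Lens 2: 1/d_i2 = 1/f_2 - 1/d_o2 = 1/(-9) - 1/(-5.273) = 0.07854 cm^-1, so d_i2 = 12.732 cm.
m_2 = -(12.732)/(-5.273) = 2.4146.
Overall magnification: m = m_1 m_2 = -1.3171.

-1.32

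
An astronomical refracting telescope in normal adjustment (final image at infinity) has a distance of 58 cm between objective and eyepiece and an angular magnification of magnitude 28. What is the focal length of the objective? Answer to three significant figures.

In normal adjustment the tube length equals f_obj + f_eye and |M| = f_obj/f_eye.
So f_obj = 28 f_eye and 28 f_eye + f_eye = 58 cm, giving f_eye = 58/29 = 2.000 cm and f_obj = 56.000 cm.

56.0 cm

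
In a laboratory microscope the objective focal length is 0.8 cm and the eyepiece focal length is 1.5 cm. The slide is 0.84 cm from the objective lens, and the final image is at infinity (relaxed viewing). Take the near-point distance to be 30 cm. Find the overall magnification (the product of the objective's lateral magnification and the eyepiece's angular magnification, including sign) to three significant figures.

Objective: 1/d_i = 1/f_obj - 1/d_o = 1/0.8 - 1/0.84 = 0.05952 cm^-1, so d_i = 16.800 cm.
m_obj = -d_i/d_o = -16.800/0.84 = -20.000.
Eyepiece angular magnification (image at infinity): M_eye = D/f_e = 30/1.5 = 20.000.
Overall M = m_obj x M_eye = (-20.000)(20.000) = -400.00.

-400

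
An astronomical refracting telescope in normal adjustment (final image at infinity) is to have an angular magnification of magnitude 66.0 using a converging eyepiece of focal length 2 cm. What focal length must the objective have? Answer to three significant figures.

|M| = f_obj/|f_eye|, so f_obj = |M| x |f_eye| = 66.0 x 2 = 132.000 cm.

132 cm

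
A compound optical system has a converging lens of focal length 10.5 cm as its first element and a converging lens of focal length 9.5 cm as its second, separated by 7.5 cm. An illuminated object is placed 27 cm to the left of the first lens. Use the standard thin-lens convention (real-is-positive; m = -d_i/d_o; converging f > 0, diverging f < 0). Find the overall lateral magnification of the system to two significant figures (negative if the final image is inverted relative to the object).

First lens: d_i1 = 1/(1/10.5 - 1/27) = 17.182 cm.
m_1 = -(17.182)/27 = -0.6364.
Since 17.182 cm > 7.5 cm, the first image lies past the second lens and serves as a virtual object: d_o2 = L - d_i1 = -9.682 cm.
Second lens: d_i2 = 1/(1/9.5 - 1/(-9.682)) = 4.795 cm.
m_2 = -(4.795)/(-9.682) = 0.4953.
The system's lateral magnification is m_1 m_2 = (-0.6364)(0.4953) = -0.3152.

-0.32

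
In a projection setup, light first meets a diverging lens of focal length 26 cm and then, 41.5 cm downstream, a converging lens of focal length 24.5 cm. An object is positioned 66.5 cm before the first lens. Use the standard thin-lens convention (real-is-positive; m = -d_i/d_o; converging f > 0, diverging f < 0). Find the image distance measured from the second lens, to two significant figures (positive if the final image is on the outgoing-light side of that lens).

First lens: d_i1 = 1/(1/(-26) - 1/66.5) = -18.692 cm.
With d_i1 < 0 the first image is virtual and lies on the object side; the object distance for lens 2 is d_o2 = 41.5 - (-18.692) = 60.192 cm.
Second lens: d_i2 = 1/(1/24.5 - 1/(60.192)) = 41.318 cm.

41 cm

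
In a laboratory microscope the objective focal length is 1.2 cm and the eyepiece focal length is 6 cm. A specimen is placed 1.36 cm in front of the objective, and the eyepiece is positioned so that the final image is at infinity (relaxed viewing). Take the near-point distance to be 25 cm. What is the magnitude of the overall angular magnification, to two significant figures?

Objective: 1/d_i = 1/f_obj - 1/d_o = 1/1.2 - 1/1.36 = 0.09804 cm^-1, so d_i = 10.200 cm.
m_obj = -d_i/d_o = -10.200/1.36 = -7.500.
Eyepiece angular magnification (image at infinity): M_eye = D/f_e = 25/6 = 4.167.
Overall M = m_obj x M_eye = (-7.500)(4.167) = -31.25.
|M| = 31.25.

31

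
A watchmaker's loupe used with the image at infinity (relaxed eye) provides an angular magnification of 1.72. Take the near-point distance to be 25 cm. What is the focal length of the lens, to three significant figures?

For the image at infinity, M = D/f.
f = D/M = 25/1.72 = 14.535 cm.

14.5 cm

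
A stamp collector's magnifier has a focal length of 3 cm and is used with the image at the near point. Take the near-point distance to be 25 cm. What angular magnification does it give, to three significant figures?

M = 1 + D/f = 1 + 25/3 = 9.333.

9.33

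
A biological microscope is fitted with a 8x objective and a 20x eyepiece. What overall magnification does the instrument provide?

The overall magnification of a compound microscope is the product of the objective and eyepiece magnifications:
M = M_obj x M_eye = 8 x 20 = 160.

160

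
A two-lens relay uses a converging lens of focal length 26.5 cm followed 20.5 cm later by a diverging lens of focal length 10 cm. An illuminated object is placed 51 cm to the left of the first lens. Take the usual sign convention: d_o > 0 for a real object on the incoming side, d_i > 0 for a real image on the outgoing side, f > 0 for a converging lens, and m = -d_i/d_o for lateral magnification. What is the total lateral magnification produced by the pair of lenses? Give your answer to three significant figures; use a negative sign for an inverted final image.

First lens: d_i1 = 1/(1/26.5 - 1/51) = 55.163 cm.
m_1 = -(55.163)/51 = -1.0816.
This image would form 55.163 cm past lens 1, i.e. 34.663 cm beyond lens 2, so it is a virtual object for lens 2: d_o2 = 20.5 - 55.163 = -34.663 cm.
Second lens: d_i2 = 1/(1/(-10) - 1/(-34.663)) = -14.055 cm.
m_2 = -(-14.055)/(-34.663) = -0.4055.
The system's lateral magnification is m_1 m_2 = (-1.0816)(-0.4055) = 0.4386.

0.439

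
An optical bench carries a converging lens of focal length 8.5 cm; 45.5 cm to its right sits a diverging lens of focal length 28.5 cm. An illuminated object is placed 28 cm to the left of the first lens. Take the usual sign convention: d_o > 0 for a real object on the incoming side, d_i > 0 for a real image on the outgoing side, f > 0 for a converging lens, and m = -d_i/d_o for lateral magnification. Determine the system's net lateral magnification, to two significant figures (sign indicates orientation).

-0.20

Lens 1: 1/d_i1 = 1/f_1 - 1/d_o1 = 1/8.5 - 1/28 = 0.08193 cm^-1, so d_i1 = 12.205 cm.
m_1 = -(12.205)/28 = -0.4359.
The intermediate image is 12.205 cm to the right of lens 1, so d_o2 = L - d_i1 = 45.5 - 12.205 = 33.295 cm.
Lens 2: 1/d_i2 = 1/f_2 - 1/d_o2 = 1/(-28.5) - 1/(33.295) = -0.06512 cm^-1, so d_i2 = -15.356 cm.
m_2 = -(-15.356)/(33.295) = 0.4612.
The system's lateral magnification is m_1 m_2 = (-0.4359)(0.4612) = -0.2010.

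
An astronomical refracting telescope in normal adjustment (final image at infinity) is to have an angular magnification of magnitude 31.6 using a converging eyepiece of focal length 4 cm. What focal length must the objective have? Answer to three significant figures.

126 cm

|M| = f_obj/|f_eye|, so f_obj = |M| x |f_eye| = 31.6 x 4 = 126.400 cm.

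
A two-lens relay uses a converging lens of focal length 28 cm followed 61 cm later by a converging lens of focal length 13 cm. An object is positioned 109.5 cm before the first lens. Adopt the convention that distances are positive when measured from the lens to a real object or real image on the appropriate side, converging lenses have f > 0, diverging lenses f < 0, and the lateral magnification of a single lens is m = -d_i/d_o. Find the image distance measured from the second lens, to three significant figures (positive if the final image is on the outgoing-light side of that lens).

29.3 cm

Lens 1: 1/d_i1 = 1/f_1 - 1/d_o1 = 1/28 - 1/109.5 = 0.02658 cm^-1, so d_i1 = 37.620 cm.
The intermediate image is 37.620 cm to the right of lens 1, so d_o2 = L - d_i1 = 61 - 37.620 = 23.380 cm.
Lens 2: 1/d_i2 = 1/f_2 - 1/d_o2 = 1/13 - 1/(23.380) = 0.03415 cm^-1, so d_i2 = 29.281 cm.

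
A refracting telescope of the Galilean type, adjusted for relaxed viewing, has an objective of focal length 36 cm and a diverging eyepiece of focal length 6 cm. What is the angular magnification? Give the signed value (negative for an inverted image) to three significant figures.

M = -f_obj/f_eye = -36/(-6) = 6.000.

6.00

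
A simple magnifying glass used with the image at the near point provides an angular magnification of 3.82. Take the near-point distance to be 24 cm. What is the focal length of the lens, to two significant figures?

For the image at the near point, M = 1 + D/f.
f = D/(M - 1) = 24/(3.82 - 1) = 8.511 cm.

8.5 cm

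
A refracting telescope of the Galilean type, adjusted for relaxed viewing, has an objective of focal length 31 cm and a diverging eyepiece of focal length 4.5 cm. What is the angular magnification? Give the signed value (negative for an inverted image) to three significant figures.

6.89

M = -f_obj/f_eye = -31/(-4.5) = 6.889.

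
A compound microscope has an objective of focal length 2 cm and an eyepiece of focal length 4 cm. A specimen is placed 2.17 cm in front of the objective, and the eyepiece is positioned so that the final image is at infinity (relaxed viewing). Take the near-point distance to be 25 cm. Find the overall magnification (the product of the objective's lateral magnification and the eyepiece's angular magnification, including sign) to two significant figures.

Objective: 1/d_i = 1/f_obj - 1/d_o = 1/2 - 1/2.17 = 0.03917 cm^-1, so d_i = 25.529 cm.
m_obj = -d_i/d_o = -25.529/2.17 = -11.765.
Eyepiece angular magnification (image at infinity): M_eye = D/f_e = 25/4 = 6.250.
Overall M = m_obj x M_eye = (-11.765)(6.250) = -73.53.

-74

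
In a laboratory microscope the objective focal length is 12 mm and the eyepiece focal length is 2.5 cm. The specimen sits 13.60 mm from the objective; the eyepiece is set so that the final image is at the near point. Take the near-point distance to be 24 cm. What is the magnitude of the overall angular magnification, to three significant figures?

Convert to cm: f_obj = 12 mm = 1.2 cm; d_o = 13.60 mm = 1.36 cm.
Objective: 1/d_i = 1/f_obj - 1/d_o = 1/1.2 - 1/1.36 = 0.09804 cm^-1, so d_i = 10.200 cm.
m_obj = -d_i/d_o = -10.200/1.36 = -7.500.
Eyepiece angular magnification (image at near point): M_eye = 1 + D/f_e = 1 + 24/2.5 = 10.600.
Overall M = m_obj x M_eye = (-7.500)(10.600) = -79.50.
|M| = 79.50.

79.5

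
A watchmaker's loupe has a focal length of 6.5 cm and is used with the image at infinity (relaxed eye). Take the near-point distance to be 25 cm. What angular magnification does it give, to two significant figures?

M = D/f = 25/6.5 = 3.846.

3.8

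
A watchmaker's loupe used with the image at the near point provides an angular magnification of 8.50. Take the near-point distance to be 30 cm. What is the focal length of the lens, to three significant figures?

4.00 cm

For the image at the near point, M = 1 + D/f.
f = D/(M - 1) = 30/(8.5 - 1) = 4.000 cm.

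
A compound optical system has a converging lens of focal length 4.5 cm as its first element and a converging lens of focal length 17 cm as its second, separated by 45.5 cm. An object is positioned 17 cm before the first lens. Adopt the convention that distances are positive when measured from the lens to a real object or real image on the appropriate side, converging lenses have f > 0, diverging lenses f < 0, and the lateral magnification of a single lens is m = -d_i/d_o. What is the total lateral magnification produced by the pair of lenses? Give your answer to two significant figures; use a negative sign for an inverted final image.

Lens 1: 1/d_i1 = 1/f_1 - 1/d_o1 = 1/4.5 - 1/17 = 0.16340 cm^-1, so d_i1 = 6.120 cm.
m_1 = -(6.120)/17 = -0.3600.
That image sits 39.380 cm in front of the second lens, so d_o2 = 39.380 cm.
Lens 2: 1/d_i2 = 1/f_2 - 1/d_o2 = 1/17 - 1/(39.380) = 0.03343 cm^-1, so d_i2 = 29.913 cm.
m_2 = -(29.913)/(39.380) = -0.7596.
Overall magnification: m = m_1 m_2 = 0.2735.

0.27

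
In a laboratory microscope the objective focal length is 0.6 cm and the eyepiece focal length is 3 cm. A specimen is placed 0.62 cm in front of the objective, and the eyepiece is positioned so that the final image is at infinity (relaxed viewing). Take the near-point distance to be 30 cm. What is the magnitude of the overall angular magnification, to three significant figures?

300

Objective: 1/d_i = 1/f_obj - 1/d_o = 1/0.6 - 1/0.62 = 0.05376 cm^-1, so d_i = 18.600 cm.
m_obj = -d_i/d_o = -18.600/0.62 = -30.000.
Eyepiece angular magnification (image at infinity): M_eye = D/f_e = 30/3 = 10.000.
Overall M = m_obj x M_eye = (-30.000)(10.000) = -300.00.
|M| = 300.00.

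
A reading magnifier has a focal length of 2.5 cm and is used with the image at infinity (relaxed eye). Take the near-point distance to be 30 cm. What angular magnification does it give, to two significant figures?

M = D/f = 30/2.5 = 12.000.

12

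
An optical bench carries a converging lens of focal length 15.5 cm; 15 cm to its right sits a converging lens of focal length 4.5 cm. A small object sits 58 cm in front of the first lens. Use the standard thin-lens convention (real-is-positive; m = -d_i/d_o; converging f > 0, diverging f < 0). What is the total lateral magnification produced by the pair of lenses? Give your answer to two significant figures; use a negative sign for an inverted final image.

-0.15

Applying the thin-lens equation to the first lens, 1/15.5 = 1/58 + 1/d_i1, which gives d_i1 = 21.153 cm.
Its lateral magnification is m_1 = -d_i1/d_o1 = -(21.153)/58 = -0.3647.
Since 21.153 cm > 15 cm, the first image lies past the second lens and serves as a virtual object: d_o2 = L - d_i1 = -6.153 cm.
Applying the thin-lens equation again with f_2 = 4.5 cm and d_o2 = -6.153 cm gives d_i2 = 2.599 cm.
m_2 = -(2.599)/(-6.153) = 0.4224.
Total m = m_1 x m_2 = (-0.3647)(0.4224) = -0.1541.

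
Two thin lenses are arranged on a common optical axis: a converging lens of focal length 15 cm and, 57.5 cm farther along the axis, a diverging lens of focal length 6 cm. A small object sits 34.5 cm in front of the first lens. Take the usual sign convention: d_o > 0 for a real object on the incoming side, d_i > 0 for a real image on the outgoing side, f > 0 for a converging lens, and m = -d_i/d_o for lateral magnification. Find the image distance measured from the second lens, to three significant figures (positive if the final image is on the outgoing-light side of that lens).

Lens 1: 1/d_i1 = 1/f_1 - 1/d_o1 = 1/15 - 1/34.5 = 0.03768 cm^-1, so d_i1 = 26.538 cm.
Object distance for lens 2: d_o2 = 57.5 - 26.538 = 30.962 cm.
Lens 2: 1/d_i2 = 1/f_2 - 1/d_o2 = 1/(-6) - 1/(30.962) = -0.19896 cm^-1, so d_i2 = -5.026 cm.

-5.03 cm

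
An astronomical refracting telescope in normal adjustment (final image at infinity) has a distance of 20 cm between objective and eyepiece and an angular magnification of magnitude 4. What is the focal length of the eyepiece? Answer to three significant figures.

4.00 cm

In normal adjustment the tube length equals f_obj + f_eye and |M| = f_obj/f_eye.
So f_obj = 4 f_eye and 4 f_eye + f_eye = 20 cm, giving f_eye = 20/5 = 4.000 cm and f_obj = 16.000 cm.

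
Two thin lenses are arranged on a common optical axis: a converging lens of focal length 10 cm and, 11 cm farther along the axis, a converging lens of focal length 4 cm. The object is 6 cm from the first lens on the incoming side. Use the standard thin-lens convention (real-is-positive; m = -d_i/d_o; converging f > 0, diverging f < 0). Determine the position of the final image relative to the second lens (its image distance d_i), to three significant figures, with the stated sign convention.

Applying the thin-lens equation to the first lens, 1/10 = 1/6 + 1/d_i1, which gives d_i1 = -15.000 cm.
With d_i1 < 0 the first image is virtual and lies on the object side; the object distance for lens 2 is d_o2 = 11 - (-15.000) = 26.000 cm.
Applying the thin-lens equation again with f_2 = 4 cm and d_o2 = 26.000 cm gives d_i2 = 4.727 cm.

4.73 cm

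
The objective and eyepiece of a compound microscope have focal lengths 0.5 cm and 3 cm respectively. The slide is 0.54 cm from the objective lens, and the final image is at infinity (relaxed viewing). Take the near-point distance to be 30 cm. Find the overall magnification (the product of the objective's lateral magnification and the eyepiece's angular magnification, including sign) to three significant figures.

-125

Objective: 1/d_i = 1/f_obj - 1/d_o = 1/0.5 - 1/0.54 = 0.14815 cm^-1, so d_i = 6.750 cm.
m_obj = -d_i/d_o = -6.750/0.54 = -12.500.
Eyepiece angular magnification (image at infinity): M_eye = D/f_e = 30/3 = 10.000.
Overall M = m_obj x M_eye = (-12.500)(10.000) = -125.00.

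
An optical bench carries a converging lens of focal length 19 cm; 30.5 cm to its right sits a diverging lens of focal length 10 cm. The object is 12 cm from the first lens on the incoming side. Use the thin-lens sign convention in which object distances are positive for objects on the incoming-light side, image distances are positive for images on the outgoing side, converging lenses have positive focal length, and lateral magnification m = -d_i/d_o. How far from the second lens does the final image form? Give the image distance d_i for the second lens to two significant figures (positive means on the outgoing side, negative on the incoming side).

Applying the thin-lens equation to the first lens, 1/19 = 1/12 + 1/d_i1, which gives d_i1 = -32.571 cm.
With d_i1 < 0 the first image is virtual and lies on the object side; the object distance for lens 2 is d_o2 = 30.5 - (-32.571) = 63.071 cm.
Applying the thin-lens equation again with f_2 = -10 cm and d_o2 = 63.071 cm gives d_i2 = -8.631 cm.

-8.6 cm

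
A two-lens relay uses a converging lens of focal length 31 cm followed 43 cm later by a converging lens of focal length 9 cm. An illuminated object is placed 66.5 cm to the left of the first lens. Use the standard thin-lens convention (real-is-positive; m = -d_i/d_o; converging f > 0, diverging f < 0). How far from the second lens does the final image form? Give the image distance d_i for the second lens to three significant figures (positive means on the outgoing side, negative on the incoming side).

Applying the thin-lens equation to the first lens, 1/31 = 1/66.5 + 1/d_i1, which gives d_i1 = 58.070 cm.
This image would form 58.070 cm past lens 1, i.e. 15.070 cm beyond lens 2, so it is a virtual object for lens 2: d_o2 = 43 - 58.070 = -15.070 cm.
Applying the thin-lens equation again with f_2 = 9 cm and d_o2 = -15.070 cm gives d_i2 = 5.635 cm.

5.63 cm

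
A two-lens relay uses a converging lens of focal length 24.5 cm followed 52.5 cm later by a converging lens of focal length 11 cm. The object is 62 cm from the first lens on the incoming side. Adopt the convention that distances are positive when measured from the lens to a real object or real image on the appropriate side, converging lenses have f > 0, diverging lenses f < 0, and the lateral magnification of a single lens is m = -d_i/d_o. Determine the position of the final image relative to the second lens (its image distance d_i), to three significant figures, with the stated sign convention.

133 cm

First lens: d_i1 = 1/(1/24.5 - 1/62) = 40.507 cm.
Object distance for lens 2: d_o2 = 52.5 - 40.507 = 11.993 cm.
Second lens: d_i2 = 1/(1/11 - 1/(11.993)) = 132.812 cm.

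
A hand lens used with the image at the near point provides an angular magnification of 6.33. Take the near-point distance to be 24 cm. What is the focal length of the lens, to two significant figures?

4.5 cm

For the image at the near point, M = 1 + D/f.
f = D/(M - 1) = 24/(6.33 - 1) = 4.503 cm.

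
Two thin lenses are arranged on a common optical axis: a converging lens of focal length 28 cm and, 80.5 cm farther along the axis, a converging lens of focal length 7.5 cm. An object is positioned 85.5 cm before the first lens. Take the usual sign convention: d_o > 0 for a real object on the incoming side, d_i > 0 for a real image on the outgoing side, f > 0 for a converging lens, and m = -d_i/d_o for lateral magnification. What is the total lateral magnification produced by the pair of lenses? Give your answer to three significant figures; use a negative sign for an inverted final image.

First lens: d_i1 = 1/(1/28 - 1/85.5) = 41.635 cm.
m_1 = -(41.635)/85.5 = -0.4870.
That image sits 38.865 cm in front of the second lens, so d_o2 = 38.865 cm.
Second lens: d_i2 = 1/(1/7.5 - 1/(38.865)) = 9.293 cm.
m_2 = -(9.293)/(38.865) = -0.2391.
Total m = m_1 x m_2 = (-0.4870)(-0.2391) = 0.1164.

0.116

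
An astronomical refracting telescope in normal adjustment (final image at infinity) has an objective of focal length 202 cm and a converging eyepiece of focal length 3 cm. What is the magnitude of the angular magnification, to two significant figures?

|M| = f_obj/|f_eye| = 202/3 = 67.333.

67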